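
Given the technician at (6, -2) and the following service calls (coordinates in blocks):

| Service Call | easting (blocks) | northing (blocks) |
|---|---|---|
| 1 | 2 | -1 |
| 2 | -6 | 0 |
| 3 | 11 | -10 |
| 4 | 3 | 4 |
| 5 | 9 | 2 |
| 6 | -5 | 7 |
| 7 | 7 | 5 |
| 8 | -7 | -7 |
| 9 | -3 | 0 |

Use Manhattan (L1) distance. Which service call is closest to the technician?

Distances from (6, -2):
1: |-4| + |1| = 4 + 1 = 5 blocks
2: |-12| + |2| = 12 + 2 = 14 blocks
3: |5| + |-8| = 5 + 8 = 13 blocks
4: |-3| + |6| = 3 + 6 = 9 blocks
5: |3| + |4| = 3 + 4 = 7 blocks
6: |-11| + |9| = 11 + 9 = 20 blocks
7: |1| + |7| = 1 + 7 = 8 blocks
8: |-13| + |-5| = 13 + 5 = 18 blocks
9: |-9| + |2| = 9 + 2 = 11 blocks
Minimum: 1 at 5 blocks.

1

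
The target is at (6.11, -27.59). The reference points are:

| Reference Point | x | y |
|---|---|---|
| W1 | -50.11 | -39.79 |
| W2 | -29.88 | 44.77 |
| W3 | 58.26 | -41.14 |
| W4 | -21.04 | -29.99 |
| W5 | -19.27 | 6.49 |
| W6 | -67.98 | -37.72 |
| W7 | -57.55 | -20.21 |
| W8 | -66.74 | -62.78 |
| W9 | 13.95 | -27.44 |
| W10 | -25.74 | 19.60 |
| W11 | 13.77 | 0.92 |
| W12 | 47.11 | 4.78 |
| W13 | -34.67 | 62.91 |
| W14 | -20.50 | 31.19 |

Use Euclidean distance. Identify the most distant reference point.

Distances from (6.11, -27.59):
W1: √((-56.22)² + (-12.20)²) = √(3160.6884 + 148.8400) = 57.53
W2: √((-35.99)² + (72.36)²) = √(1295.2801 + 5235.9696) = 80.82
W3: √((52.15)² + (-13.55)²) = √(2719.6225 + 183.6025) = 53.88
W4: √((-27.15)² + (-2.40)²) = √(737.1225 + 5.7600) = 27.26
W5: √((-25.38)² + (34.08)²) = √(644.1444 + 1161.4464) = 42.49
W6: √((-74.09)² + (-10.13)²) = √(5489.3281 + 102.6169) = 74.78
W7: √((-63.66)² + (7.38)²) = √(4052.5956 + 54.4644) = 64.09
W8: √((-72.85)² + (-35.19)²) = √(5307.1225 + 1238.3361) = 80.90
W9: √((7.84)² + (0.15)²) = √(61.4656 + 0.0225) = 7.84
W10: √((-31.85)² + (47.19)²) = √(1014.4225 + 2226.8961) = 56.93
W11: √((7.66)² + (28.51)²) = √(58.6756 + 812.8201) = 29.52
W12: √((41.00)² + (32.37)²) = √(1681.0000 + 1047.8169) = 52.24
W13: √((-40.78)² + (90.50)²) = √(1663.0084 + 8190.2500) = 99.26
W14: √((-26.61)² + (58.78)²) = √(708.0921 + 3455.0884) = 64.52
Maximum: W13 at 99.26.

W13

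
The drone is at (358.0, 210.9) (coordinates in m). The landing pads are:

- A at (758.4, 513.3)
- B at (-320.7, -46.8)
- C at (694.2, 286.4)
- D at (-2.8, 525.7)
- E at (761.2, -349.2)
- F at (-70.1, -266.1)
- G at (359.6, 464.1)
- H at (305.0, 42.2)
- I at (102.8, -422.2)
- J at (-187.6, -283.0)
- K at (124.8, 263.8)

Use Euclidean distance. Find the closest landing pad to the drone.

H

Distances from (358.0, 210.9):
A: 501.8 m
B: 726.0 m
C: 344.6 m
D: 478.8 m
E: 690.1 m
F: 640.9 m
G: 253.2 m
H: 176.8 m
I: 682.6 m
J: 735.9 m
K: 239.1 m
Minimum: H at 176.8 m.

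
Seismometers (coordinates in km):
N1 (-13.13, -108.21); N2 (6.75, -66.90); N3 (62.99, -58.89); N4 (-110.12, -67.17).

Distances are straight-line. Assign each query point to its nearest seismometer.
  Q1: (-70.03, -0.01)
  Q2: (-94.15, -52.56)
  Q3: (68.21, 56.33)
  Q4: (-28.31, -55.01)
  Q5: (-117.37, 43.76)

Q1→N4; Q2→N4; Q3→N3; Q4→N2; Q5→N4

Q1 at (-70.03, -0.01):
  N1: 122.25 km
  N2: 101.83 km
  N3: 145.47 km
  N4: 78.22 km
  → nearest: N4 (78.22 km)
Q2 at (-94.15, -52.56):
  N1: 98.29 km
  N2: 101.91 km
  N3: 157.27 km
  N4: 21.64 km
  → nearest: N4 (21.64 km)
Q3 at (68.21, 56.33):
  N1: 183.55 km
  N2: 137.71 km
  N3: 115.34 km
  N4: 216.92 km
  → nearest: N3 (115.34 km)
Q4 at (-28.31, -55.01):
  N1: 55.32 km
  N2: 37.02 km
  N3: 91.38 km
  N4: 82.71 km
  → nearest: N2 (37.02 km)
Q5 at (-117.37, 43.76):
  N1: 184.28 km
  N2: 166.29 km
  N3: 207.53 km
  N4: 111.17 km
  → nearest: N4 (111.17 km)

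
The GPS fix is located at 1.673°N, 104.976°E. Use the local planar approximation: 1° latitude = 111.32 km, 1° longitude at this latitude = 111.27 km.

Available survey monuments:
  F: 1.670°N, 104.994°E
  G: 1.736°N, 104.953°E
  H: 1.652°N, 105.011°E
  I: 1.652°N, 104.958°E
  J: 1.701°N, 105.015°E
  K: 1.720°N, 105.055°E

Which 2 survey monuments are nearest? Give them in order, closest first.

F, I

Distances from 1.673°N, 104.976°E:
F: √((-0.003·111.32)² + (0.018·111.27)²) = √(0.11153 + 4.01145) = 2.031 km
G: √((0.063·111.32)² + (-0.023·111.27)²) = √(49.18441 + 6.54956) = 7.466 km
H: √((-0.021·111.32)² + (0.035·111.27)²) = √(5.46493 + 15.16674) = 4.542 km
I: √((-0.021·111.32)² + (-0.018·111.27)²) = √(5.46493 + 4.01145) = 3.078 km
J: √((0.028·111.32)² + (0.039·111.27)²) = √(9.71544 + 18.83152) = 5.343 km
K: √((0.047·111.32)² + (0.079·111.27)²) = √(27.37424 + 77.26990) = 10.230 km
Sorted: F (2.031 km) < I (3.078 km) < H (4.542 km) < J (5.343 km) < …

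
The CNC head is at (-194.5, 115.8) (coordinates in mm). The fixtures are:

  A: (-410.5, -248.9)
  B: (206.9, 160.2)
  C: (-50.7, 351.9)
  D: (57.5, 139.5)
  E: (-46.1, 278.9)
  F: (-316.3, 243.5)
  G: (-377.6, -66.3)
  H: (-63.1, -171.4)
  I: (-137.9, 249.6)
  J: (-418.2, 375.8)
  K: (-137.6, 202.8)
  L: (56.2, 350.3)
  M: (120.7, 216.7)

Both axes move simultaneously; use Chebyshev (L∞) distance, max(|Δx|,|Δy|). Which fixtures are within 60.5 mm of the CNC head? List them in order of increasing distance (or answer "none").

Distances from (-194.5, 115.8):
A: max(|-216.0|, |-364.7|) = 364.7 mm
B: max(|401.4|, |44.4|) = 401.4 mm
C: max(|143.8|, |236.1|) = 236.1 mm
D: max(|252.0|, |23.7|) = 252.0 mm
E: max(|148.4|, |163.1|) = 163.1 mm
F: max(|-121.8|, |127.7|) = 127.7 mm
G: max(|-183.1|, |-182.1|) = 183.1 mm
H: max(|131.4|, |-287.2|) = 287.2 mm
I: max(|56.6|, |133.8|) = 133.8 mm
J: max(|-223.7|, |260.0|) = 260.0 mm
K: max(|56.9|, |87.0|) = 87.0 mm
L: max(|250.7|, |234.5|) = 250.7 mm
M: max(|315.2|, |100.9|) = 315.2 mm
Threshold 60.5 mm: none within range.

none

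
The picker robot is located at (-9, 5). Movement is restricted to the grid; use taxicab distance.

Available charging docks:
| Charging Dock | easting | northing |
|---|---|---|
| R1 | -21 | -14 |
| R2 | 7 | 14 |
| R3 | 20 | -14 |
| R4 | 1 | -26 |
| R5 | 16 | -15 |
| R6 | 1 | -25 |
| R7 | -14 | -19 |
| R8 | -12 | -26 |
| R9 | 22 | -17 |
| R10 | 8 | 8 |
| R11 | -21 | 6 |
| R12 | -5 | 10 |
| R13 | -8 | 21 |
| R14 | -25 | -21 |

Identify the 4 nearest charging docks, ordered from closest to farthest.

R12, R11, R13, R10

Distances from (-9, 5):
R1: 31
R2: 25
R3: 48
R4: 41
R5: 45
R6: 40
R7: 29
R8: 34
R9: 53
R10: 20
R11: 13
R12: 9
R13: 17
R14: 42
Sorted: R12 (9) < R11 (13) < R13 (17) < R10 (20) < R2 (25) < R7 (29) < …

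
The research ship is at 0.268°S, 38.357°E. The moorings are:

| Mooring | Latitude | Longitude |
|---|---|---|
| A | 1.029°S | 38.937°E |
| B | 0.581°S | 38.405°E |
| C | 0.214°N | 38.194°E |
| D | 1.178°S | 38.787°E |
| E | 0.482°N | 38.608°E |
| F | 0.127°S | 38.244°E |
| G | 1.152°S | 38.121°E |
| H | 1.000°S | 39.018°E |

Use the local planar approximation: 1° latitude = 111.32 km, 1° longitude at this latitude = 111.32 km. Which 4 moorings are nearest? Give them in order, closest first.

Distances from 0.268°S, 38.357°E:
A: √((-0.761·111.32)² + (0.580·111.32)²) = √(7176.54990 + 4168.71670) = 106.514 km
B: √((-0.313·111.32)² + (0.048·111.32)²) = √(1214.04580 + 28.55150) = 35.250 km
C: √((0.482·111.32)² + (-0.163·111.32)²) = √(2878.99209 + 329.24683) = 56.641 km
D: √((-0.910·111.32)² + (0.430·111.32)²) = √(10261.93312 + 2291.30713) = 112.041 km
E: √((0.750·111.32)² + (0.251·111.32)²) = √(6970.58010 + 780.71736) = 88.041 km
F: √((0.141·111.32)² + (-0.113·111.32)²) = √(246.36818 + 158.23527) = 20.115 km
G: √((-0.884·111.32)² + (-0.236·111.32)²) = √(9683.91403 + 690.19276) = 101.853 km
H: √((-0.732·111.32)² + (0.661·111.32)²) = √(6640.00731 + 5414.38725) = 109.793 km
Sorted: F (20.115 km) < B (35.250 km) < C (56.641 km) < E (88.041 km) < G (101.853 km) < A (106.514 km) < …

F, B, C, E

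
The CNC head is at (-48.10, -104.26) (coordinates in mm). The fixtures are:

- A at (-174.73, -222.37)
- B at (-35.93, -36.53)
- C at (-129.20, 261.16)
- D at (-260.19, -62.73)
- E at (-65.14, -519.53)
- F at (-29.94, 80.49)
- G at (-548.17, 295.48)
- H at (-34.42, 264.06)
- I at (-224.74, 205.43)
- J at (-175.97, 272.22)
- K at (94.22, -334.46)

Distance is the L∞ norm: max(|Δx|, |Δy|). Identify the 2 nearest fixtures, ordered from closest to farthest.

Distances from (-48.10, -104.26):
A: max(|-126.63|, |-118.11|) = 126.63 mm
B: max(|12.17|, |67.73|) = 67.73 mm
C: max(|-81.10|, |365.42|) = 365.42 mm
D: max(|-212.09|, |41.53|) = 212.09 mm
E: max(|-17.04|, |-415.27|) = 415.27 mm
F: max(|18.16|, |184.75|) = 184.75 mm
G: max(|-500.07|, |399.74|) = 500.07 mm
H: max(|13.68|, |368.32|) = 368.32 mm
I: max(|-176.64|, |309.69|) = 309.69 mm
J: max(|-127.87|, |376.48|) = 376.48 mm
K: max(|142.32|, |-230.20|) = 230.20 mm
Sorted: B (67.73 mm) < A (126.63 mm) < F (184.75 mm) < D (212.09 mm) < …

B, A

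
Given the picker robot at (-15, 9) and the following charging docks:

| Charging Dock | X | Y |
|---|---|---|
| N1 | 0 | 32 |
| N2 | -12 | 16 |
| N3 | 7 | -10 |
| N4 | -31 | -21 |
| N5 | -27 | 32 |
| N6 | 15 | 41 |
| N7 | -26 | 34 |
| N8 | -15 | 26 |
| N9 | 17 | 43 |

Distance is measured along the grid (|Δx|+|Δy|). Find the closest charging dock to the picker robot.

N2

Distances from (-15, 9):
N1: |15| + |23| = 15 + 23 = 38
N2: |3| + |7| = 3 + 7 = 10
N3: |22| + |-19| = 22 + 19 = 41
N4: |-16| + |-30| = 16 + 30 = 46
N5: |-12| + |23| = 12 + 23 = 35
N6: |30| + |32| = 30 + 32 = 62
N7: |-11| + |25| = 11 + 25 = 36
N8: |0| + |17| = 0 + 17 = 17
N9: |32| + |34| = 32 + 34 = 66
Minimum: N2 at 10.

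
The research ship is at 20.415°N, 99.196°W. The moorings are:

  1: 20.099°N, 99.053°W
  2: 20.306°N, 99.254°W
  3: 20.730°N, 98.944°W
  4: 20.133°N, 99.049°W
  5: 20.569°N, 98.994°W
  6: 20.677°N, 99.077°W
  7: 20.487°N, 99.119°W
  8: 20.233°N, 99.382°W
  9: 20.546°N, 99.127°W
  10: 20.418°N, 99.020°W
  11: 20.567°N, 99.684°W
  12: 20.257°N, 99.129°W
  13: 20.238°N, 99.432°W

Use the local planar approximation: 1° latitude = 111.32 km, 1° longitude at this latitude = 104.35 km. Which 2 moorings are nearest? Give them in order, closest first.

Distances from 20.415°N, 99.196°W:
1: √((-0.316·111.32)² + (0.143·104.35)²) = √(1237.42977 + 222.66758) = 38.211 km
2: √((-0.109·111.32)² + (-0.058·104.35)²) = √(147.23104 + 36.63034) = 13.560 km
3: √((0.315·111.32)² + (0.252·104.35)²) = √(1229.61033 + 691.49013) = 43.830 km
4: √((-0.282·111.32)² + (0.147·104.35)²) = √(985.47273 + 235.29873) = 34.940 km
5: √((0.154·111.32)² + (0.202·104.35)²) = √(293.89205 + 444.31159) = 27.170 km
6: √((0.262·111.32)² + (0.119·104.35)²) = √(850.64622 + 154.19803) = 31.699 km
7: √((0.072·111.32)² + (0.077·104.35)²) = √(64.24087 + 64.56042) = 11.349 km
8: √((-0.182·111.32)² + (-0.186·104.35)²) = √(410.47732 + 376.71316) = 28.057 km
9: √((0.131·111.32)² + (0.069·104.35)²) = √(212.66156 + 51.84216) = 16.264 km
10: √((0.003·111.32)² + (0.176·104.35)²) = √(0.11153 + 337.29526) = 18.369 km
11: √((0.152·111.32)² + (-0.488·104.35)²) = √(286.30806 + 2593.13156) = 53.660 km
12: √((-0.158·111.32)² + (0.067·104.35)²) = √(309.35744 + 48.88037) = 18.927 km
13: √((-0.177·111.32)² + (-0.236·104.35)²) = √(388.23343 + 606.46943) = 31.539 km
Sorted: 7 (11.349 km) < 2 (13.560 km) < 9 (16.264 km) < 10 (18.369 km) < …

7, 2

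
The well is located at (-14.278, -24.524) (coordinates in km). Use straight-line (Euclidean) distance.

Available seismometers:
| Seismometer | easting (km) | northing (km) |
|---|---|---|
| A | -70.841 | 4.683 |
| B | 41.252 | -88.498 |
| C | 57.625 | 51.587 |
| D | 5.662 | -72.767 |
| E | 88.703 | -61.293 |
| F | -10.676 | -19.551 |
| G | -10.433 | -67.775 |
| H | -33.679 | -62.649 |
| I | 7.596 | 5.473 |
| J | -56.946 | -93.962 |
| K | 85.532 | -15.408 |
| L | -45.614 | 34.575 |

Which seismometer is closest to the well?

Distances from (-14.278, -24.524):
A: √((-56.563)² + (29.207)²) = √(3199.37297 + 853.04885) = 63.659 km
B: √((55.530)² + (-63.974)²) = √(3083.58090 + 4092.67268) = 84.713 km
C: √((71.903)² + (76.111)²) = √(5170.04141 + 5792.88432) = 104.704 km
D: √((19.940)² + (-48.243)²) = √(397.60360 + 2327.38705) = 52.201 km
E: √((102.981)² + (-36.769)²) = √(10605.08636 + 1351.95936) = 109.348 km
F: √((3.602)² + (4.973)²) = √(12.97440 + 24.73073) = 6.140 km
G: √((3.845)² + (-43.251)²) = √(14.78403 + 1870.64900) = 43.422 km
H: √((-19.401)² + (-38.125)²) = √(376.39880 + 1453.51562) = 42.777 km
I: √((21.874)² + (29.997)²) = √(478.47188 + 899.82001) = 37.125 km
J: √((-42.668)² + (-69.438)²) = √(1820.55822 + 4821.63584) = 81.500 km
K: √((99.810)² + (9.116)²) = √(9962.03610 + 83.10146) = 100.225 km
L: √((-31.336)² + (59.099)²) = √(981.94490 + 3492.69180) = 66.893 km
Minimum: F at 6.140 km.

F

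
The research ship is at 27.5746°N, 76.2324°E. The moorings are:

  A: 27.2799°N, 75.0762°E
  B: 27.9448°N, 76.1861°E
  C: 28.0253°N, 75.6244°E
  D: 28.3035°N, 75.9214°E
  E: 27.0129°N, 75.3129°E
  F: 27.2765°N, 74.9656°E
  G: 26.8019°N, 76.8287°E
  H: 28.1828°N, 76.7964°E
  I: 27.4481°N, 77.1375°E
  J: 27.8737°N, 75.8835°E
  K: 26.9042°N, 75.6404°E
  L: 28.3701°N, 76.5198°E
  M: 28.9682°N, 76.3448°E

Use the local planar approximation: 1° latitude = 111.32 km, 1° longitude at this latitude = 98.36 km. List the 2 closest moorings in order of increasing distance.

Distances from 27.5746°N, 76.2324°E:
A: 118.3611 km
B: 41.4615 km
C: 78.0616 km
D: 86.7158 km
E: 109.9526 km
F: 128.9456 km
G: 104.1104 km
H: 87.5296 km
I: 90.1325 km
J: 47.8155 km
K: 94.6578 km
L: 92.9576 km
M: 155.5290 km
Sorted: B (41.4615 km) < J (47.8155 km) < C (78.0616 km) < D (86.7158 km) < …

B, J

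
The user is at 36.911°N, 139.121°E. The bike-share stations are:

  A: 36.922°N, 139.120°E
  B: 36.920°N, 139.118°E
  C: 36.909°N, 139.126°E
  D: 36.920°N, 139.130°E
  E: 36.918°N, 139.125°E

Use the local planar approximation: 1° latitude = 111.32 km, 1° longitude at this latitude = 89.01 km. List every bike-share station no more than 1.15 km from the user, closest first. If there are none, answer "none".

Distances from 36.911°N, 139.121°E:
A: √((0.011·111.32)² + (-0.001·89.01)²) = √(1.49945 + 0.00792) = 1.228 km
B: √((0.009·111.32)² + (-0.003·89.01)²) = √(1.00376 + 0.07131) = 1.037 km
C: √((-0.002·111.32)² + (0.005·89.01)²) = √(0.04957 + 0.19807) = 0.498 km
D: √((0.009·111.32)² + (0.009·89.01)²) = √(1.00376 + 0.64175) = 1.283 km
E: √((0.007·111.32)² + (0.004·89.01)²) = √(0.60721 + 0.12676) = 0.857 km
Threshold 1.15 km: C (0.498 km), E (0.857 km), B (1.037 km) are within range.

C, E, B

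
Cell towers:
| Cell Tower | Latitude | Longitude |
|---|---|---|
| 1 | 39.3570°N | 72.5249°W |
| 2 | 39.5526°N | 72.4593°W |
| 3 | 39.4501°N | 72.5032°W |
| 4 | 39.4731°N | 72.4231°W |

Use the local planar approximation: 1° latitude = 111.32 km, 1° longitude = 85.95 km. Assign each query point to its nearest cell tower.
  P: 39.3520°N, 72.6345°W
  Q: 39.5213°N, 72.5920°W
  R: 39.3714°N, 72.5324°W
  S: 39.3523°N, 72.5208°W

P→1; Q→3; R→1; S→1

P at 39.3520°N, 72.6345°W:
  1: 9.4365 km
  2: 26.9336 km
  3: 15.7039 km
  4: 22.6247 km
  → nearest: 1 (9.4365 km)
Q at 39.5213°N, 72.5920°W:
  1: 19.1776 km
  2: 11.9259 km
  3: 11.0034 km
  4: 15.4768 km
  → nearest: 3 (11.0034 km)
R at 39.3714°N, 72.5324°W:
  1: 1.7278 km
  2: 21.1270 km
  3: 9.1133 km
  4: 14.7114 km
  → nearest: 1 (1.7278 km)
S at 39.3523°N, 72.5208°W:
  1: 0.6308 km
  2: 22.9154 km
  3: 10.9917 km
  4: 15.8540 km
  → nearest: 1 (0.6308 km)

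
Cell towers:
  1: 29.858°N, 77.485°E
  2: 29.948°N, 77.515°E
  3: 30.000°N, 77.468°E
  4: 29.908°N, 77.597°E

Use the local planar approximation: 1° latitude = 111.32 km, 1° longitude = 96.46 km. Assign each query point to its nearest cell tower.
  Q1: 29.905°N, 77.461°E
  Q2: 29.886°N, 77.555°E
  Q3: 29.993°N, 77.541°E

Q1→1; Q2→4; Q3→2

Q1 at 29.905°N, 77.461°E:
  1: 5.721 km
  2: 7.074 km
  3: 10.597 km
  4: 13.123 km
  → nearest: 1 (5.721 km)
Q2 at 29.886°N, 77.555°E:
  1: 7.437 km
  2: 7.907 km
  3: 15.214 km
  4: 4.734 km
  → nearest: 4 (4.734 km)
Q3 at 29.993°N, 77.541°E:
  1: 15.970 km
  2: 5.602 km
  3: 7.085 km
  4: 10.896 km
  → nearest: 2 (5.602 km)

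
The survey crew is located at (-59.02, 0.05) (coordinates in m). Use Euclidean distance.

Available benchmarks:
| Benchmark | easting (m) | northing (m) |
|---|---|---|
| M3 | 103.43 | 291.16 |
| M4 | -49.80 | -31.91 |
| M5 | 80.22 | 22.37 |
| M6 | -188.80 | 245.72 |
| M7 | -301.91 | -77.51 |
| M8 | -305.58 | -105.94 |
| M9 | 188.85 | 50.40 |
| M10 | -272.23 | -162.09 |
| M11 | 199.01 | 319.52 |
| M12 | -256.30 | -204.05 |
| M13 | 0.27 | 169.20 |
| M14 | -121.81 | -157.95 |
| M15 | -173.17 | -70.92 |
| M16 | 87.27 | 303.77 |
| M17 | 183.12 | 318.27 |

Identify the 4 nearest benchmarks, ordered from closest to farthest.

M4, M15, M5, M14

Distances from (-59.02, 0.05):
M3: √((162.45)² + (291.11)²) = √(26390.0025 + 84745.0321) = 333.37 m
M4: √((9.22)² + (-31.96)²) = √(85.0084 + 1021.4416) = 33.26 m
M5: √((139.24)² + (22.32)²) = √(19387.7776 + 498.1824) = 141.02 m
M6: √((-129.78)² + (245.67)²) = √(16842.8484 + 60353.7489) = 277.84 m
M7: √((-242.89)² + (-77.56)²) = √(58995.5521 + 6015.5536) = 254.97 m
M8: √((-246.56)² + (-105.99)²) = √(60791.8336 + 11233.8801) = 268.38 m
M9: √((247.87)² + (50.35)²) = √(61439.5369 + 2535.1225) = 252.93 m
M10: √((-213.21)² + (-162.14)²) = √(45458.5041 + 26289.3796) = 267.86 m
M11: √((258.03)² + (319.47)²) = √(66579.4809 + 102061.0809) = 410.66 m
M12: √((-197.28)² + (-204.10)²) = √(38919.3984 + 41656.8100) = 283.86 m
M13: √((59.29)² + (169.15)²) = √(3515.3041 + 28611.7225) = 179.24 m
M14: √((-62.79)² + (-158.00)²) = √(3942.5841 + 24964.0000) = 170.02 m
M15: √((-114.15)² + (-70.97)²) = √(13030.2225 + 5036.7409) = 134.41 m
M16: √((146.29)² + (303.72)²) = √(21400.7641 + 92245.8384) = 337.12 m
M17: √((242.14)² + (318.22)²) = √(58631.7796 + 101263.9684) = 399.87 m
Sorted: M4 (33.26 m) < M15 (134.41 m) < M5 (141.02 m) < M14 (170.02 m) < M13 (179.24 m) < M9 (252.93 m) < …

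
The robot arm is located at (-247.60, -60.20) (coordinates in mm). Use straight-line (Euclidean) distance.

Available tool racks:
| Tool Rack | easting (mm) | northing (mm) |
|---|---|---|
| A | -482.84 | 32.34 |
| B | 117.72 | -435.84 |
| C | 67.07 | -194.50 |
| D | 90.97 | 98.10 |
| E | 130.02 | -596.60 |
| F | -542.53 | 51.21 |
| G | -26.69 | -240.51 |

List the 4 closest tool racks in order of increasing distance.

Distances from (-247.60, -60.20):
A: √((-235.24)² + (92.54)²) = √(55337.8576 + 8563.6516) = 252.79 mm
B: √((365.32)² + (-375.64)²) = √(133458.7024 + 141105.4096) = 523.99 mm
C: √((314.67)² + (-134.30)²) = √(99017.2089 + 18036.4900) = 342.13 mm
D: √((338.57)² + (158.30)²) = √(114629.6449 + 25058.8900) = 373.75 mm
E: √((377.62)² + (-536.40)²) = √(142596.8644 + 287724.9600) = 655.99 mm
F: √((-294.93)² + (111.41)²) = √(86983.7049 + 12412.1881) = 315.27 mm
G: √((220.91)² + (-180.31)²) = √(48801.2281 + 32511.6961) = 285.15 mm
Sorted: A (252.79 mm) < G (285.15 mm) < F (315.27 mm) < C (342.13 mm) < D (373.75 mm) < B (523.99 mm) < …

A, G, F, C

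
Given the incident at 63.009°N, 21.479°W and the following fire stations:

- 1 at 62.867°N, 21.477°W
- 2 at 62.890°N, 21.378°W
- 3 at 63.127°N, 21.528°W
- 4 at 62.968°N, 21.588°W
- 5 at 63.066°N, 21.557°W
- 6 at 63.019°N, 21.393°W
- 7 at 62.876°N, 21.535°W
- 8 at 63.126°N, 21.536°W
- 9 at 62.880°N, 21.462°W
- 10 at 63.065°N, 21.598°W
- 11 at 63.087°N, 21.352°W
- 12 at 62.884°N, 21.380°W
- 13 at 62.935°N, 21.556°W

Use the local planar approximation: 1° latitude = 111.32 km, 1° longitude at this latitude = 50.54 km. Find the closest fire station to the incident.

6

Distances from 63.009°N, 21.479°W:
1: 15.808 km
2: 14.197 km
3: 13.367 km
4: 7.154 km
5: 7.470 km
6: 4.487 km
7: 15.074 km
8: 13.339 km
9: 14.386 km
10: 8.662 km
11: 10.798 km
12: 14.787 km
13: 9.111 km
Minimum: 6 at 4.487 km.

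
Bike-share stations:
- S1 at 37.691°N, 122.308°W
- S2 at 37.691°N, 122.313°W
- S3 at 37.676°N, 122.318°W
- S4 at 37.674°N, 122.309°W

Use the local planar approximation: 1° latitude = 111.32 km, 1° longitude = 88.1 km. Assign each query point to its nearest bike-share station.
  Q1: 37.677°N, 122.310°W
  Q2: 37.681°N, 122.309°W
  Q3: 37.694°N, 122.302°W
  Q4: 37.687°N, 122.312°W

Q1→S4; Q2→S4; Q3→S1; Q4→S2

Q1 at 37.677°N, 122.310°W:
  S1: 1.568 km
  S2: 1.581 km
  S3: 0.714 km
  S4: 0.345 km
  → nearest: S4 (0.345 km)
Q2 at 37.681°N, 122.309°W:
  S1: 1.117 km
  S2: 1.168 km
  S3: 0.969 km
  S4: 0.779 km
  → nearest: S4 (0.779 km)
Q3 at 37.694°N, 122.302°W:
  S1: 0.625 km
  S2: 1.025 km
  S3: 2.450 km
  S4: 2.310 km
  → nearest: S1 (0.625 km)
Q4 at 37.687°N, 122.312°W:
  S1: 0.568 km
  S2: 0.454 km
  S3: 1.334 km
  S4: 1.471 km
  → nearest: S2 (0.454 km)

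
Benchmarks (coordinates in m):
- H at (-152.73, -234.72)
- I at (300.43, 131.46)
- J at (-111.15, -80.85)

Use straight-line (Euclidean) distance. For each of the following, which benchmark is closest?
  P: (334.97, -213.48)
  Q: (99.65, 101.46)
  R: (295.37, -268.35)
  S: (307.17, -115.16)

P at (334.97, -213.48):
  H: 488.16 m
  I: 346.66 m
  J: 465.42 m
  → nearest: I (346.66 m)
Q at (99.65, 101.46):
  H: 420.37 m
  I: 203.01 m
  J: 278.70 m
  → nearest: I (203.01 m)
R at (295.37, -268.35):
  H: 449.36 m
  I: 399.84 m
  J: 447.68 m
  → nearest: I (399.84 m)
S at (307.17, -115.16):
  H: 475.19 m
  I: 246.71 m
  J: 419.72 m
  → nearest: I (246.71 m)

P→I; Q→I; R→I; S→I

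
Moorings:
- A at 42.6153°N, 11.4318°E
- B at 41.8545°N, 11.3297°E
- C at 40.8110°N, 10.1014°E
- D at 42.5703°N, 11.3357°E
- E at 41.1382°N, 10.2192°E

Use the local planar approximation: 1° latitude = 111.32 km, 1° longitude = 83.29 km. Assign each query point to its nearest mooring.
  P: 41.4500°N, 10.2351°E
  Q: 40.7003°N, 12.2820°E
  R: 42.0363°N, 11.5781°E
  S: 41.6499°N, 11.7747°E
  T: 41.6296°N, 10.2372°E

P at 41.4500°N, 10.2351°E:
  A: √((1.1653·111.32)² + (1.1967·83.29)²) = √(16827.588692 + 9934.735435) = 163.5919 km
  B: √((0.4045·111.32)² + (1.0946·83.29)²) = √(2027.605438 + 8311.829228) = 101.6830 km
  C: √((-0.6390·111.32)² + (-0.1337·83.29)²) = √(5059.971977 + 124.007667) = 71.9999 km
  D: √((1.1203·111.32)² + (1.1006·83.29)²) = √(15553.032062 + 8403.200794) = 154.7780 km
  E: √((-0.3118·111.32)² + (-0.0159·83.29)²) = √(1204.754666 + 1.753800) = 34.7348 km
  → nearest: E (34.7348 km)
Q at 40.7003°N, 12.2820°E:
  A: √((1.9150·111.32)² + (-0.8502·83.29)²) = √(45444.774413 + 5014.503346) = 224.6314 km
  B: √((1.1542·111.32)² + (-0.9523·83.29)²) = √(16508.535017 + 6291.197117) = 150.9958 km
  C: √((0.1107·111.32)² + (-2.1806·83.29)²) = √(151.859385 + 32986.614088) = 182.0398 km
  D: √((1.8700·111.32)² + (-0.9463·83.29)²) = √(43334.082759 + 6212.171035) = 222.5899 km
  E: √((0.4379·111.32)² + (-2.0628·83.29)²) = √(2376.272739 + 29518.886396) = 178.5922 km
  → nearest: B (150.9958 km)
R at 42.0363°N, 11.5781°E:
  A: √((0.5790·111.32)² + (-0.1463·83.29)²) = √(4154.354210 + 148.482194) = 65.5960 km
  B: √((-0.1818·111.32)² + (-0.2484·83.29)²) = √(409.575673 + 428.044486) = 28.9417 km
  C: √((-1.2253·111.32)² + (-1.4767·83.29)²) = √(18605.068029 + 15127.608410) = 183.6646 km
  D: √((0.5340·111.32)² + (-0.2424·83.29)²) = √(3533.693758 + 407.615749) = 62.7798 km
  E: √((-0.8981·111.32)² + (-1.3589·83.29)²) = √(9995.298953 + 12810.341915) = 151.0154 km
  → nearest: B (28.9417 km)
S at 41.6499°N, 11.7747°E:
  A: √((0.9654·111.32)² + (-0.3429·83.29)²) = √(11549.441523 + 815.681654) = 111.1986 km
  B: √((0.2046·111.32)² + (-0.4450·83.29)²) = √(518.749456 + 1373.743802) = 43.5028 km
  C: √((-0.8389·111.32)² + (-1.6733·83.29)²) = √(8721.009993 + 19423.761923) = 167.7640 km
  D: √((0.9204·111.32)² + (-0.4390·83.29)²) = √(10497.831927 + 1336.948766) = 108.7878 km
  E: √((-0.5117·111.32)² + (-1.5555·83.29)²) = √(3244.720026 + 16785.170422) = 141.5270 km
  → nearest: B (43.5028 km)
T at 41.6296°N, 10.2372°E:
  A: √((0.9857·111.32)² + (1.1946·83.29)²) = √(12040.261197 + 9899.898569) = 148.1221 km
  B: √((0.2249·111.32)² + (1.0925·83.29)²) = √(626.794687 + 8279.967182) = 94.3756 km
  C: √((-0.8186·111.32)² + (-0.1358·83.29)²) = √(8304.048479 + 127.933789) = 91.8258 km
  D: √((0.9407·111.32)² + (1.0985·83.29)²) = √(10966.011156 + 8371.163930) = 139.0582 km
  E: √((-0.4914·111.32)² + (-0.0180·83.29)²) = √(2992.379698 + 2.247661) = 54.7232 km
  → nearest: E (54.7232 km)

P→E; Q→B; R→B; S→B; T→E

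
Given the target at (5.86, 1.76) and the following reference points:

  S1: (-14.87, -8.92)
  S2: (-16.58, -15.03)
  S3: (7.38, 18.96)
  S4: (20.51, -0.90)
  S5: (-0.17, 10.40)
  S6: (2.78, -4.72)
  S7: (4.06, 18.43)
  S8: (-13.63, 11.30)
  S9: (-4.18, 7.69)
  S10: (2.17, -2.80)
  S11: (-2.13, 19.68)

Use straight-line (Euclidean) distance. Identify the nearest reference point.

S10

Distances from (5.86, 1.76):
S1: √((-20.73)² + (-10.68)²) = √(429.7329 + 114.0624) = 23.32
S2: √((-22.44)² + (-16.79)²) = √(503.5536 + 281.9041) = 28.03
S3: √((1.52)² + (17.20)²) = √(2.3104 + 295.8400) = 17.27
S4: √((14.65)² + (-2.66)²) = √(214.6225 + 7.0756) = 14.89
S5: √((-6.03)² + (8.64)²) = √(36.3609 + 74.6496) = 10.54
S6: √((-3.08)² + (-6.48)²) = √(9.4864 + 41.9904) = 7.17
S7: √((-1.80)² + (16.67)²) = √(3.2400 + 277.8889) = 16.77
S8: √((-19.49)² + (9.54)²) = √(379.8601 + 91.0116) = 21.70
S9: √((-10.04)² + (5.93)²) = √(100.8016 + 35.1649) = 11.66
S10: √((-3.69)² + (-4.56)²) = √(13.6161 + 20.7936) = 5.87
S11: √((-7.99)² + (17.92)²) = √(63.8401 + 321.1264) = 19.62
Minimum: S10 at 5.87.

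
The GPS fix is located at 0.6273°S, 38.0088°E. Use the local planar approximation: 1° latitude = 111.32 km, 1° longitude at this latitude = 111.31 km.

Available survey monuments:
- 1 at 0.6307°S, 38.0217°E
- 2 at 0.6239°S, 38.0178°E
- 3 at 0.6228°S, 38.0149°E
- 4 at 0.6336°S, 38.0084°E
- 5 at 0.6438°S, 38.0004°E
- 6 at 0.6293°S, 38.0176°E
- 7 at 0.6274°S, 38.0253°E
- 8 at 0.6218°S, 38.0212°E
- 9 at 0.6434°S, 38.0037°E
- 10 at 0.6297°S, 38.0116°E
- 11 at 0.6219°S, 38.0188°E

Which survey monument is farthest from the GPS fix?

Distances from 0.6273°S, 38.0088°E:
1: √((-0.0034·111.32)² + (0.0129·111.31)²) = √(0.143253 + 2.061806) = 1.4849 km
2: √((0.0034·111.32)² + (0.0090·111.31)²) = √(0.143253 + 1.003583) = 1.0709 km
3: √((0.0045·111.32)² + (0.0061·111.31)²) = √(0.250941 + 0.461029) = 0.8438 km
4: √((-0.0063·111.32)² + (-0.0004·111.31)²) = √(0.491844 + 0.001982) = 0.7027 km
5: √((-0.0165·111.32)² + (-0.0084·111.31)²) = √(3.373761 + 0.874232) = 2.0611 km
6: √((-0.0020·111.32)² + (0.0088·111.31)²) = √(0.049569 + 0.959475) = 1.0045 km
7: √((-0.0001·111.32)² + (0.0165·111.31)²) = √(0.000124 + 3.373155) = 1.8366 km
8: √((0.0055·111.32)² + (0.0124·111.31)²) = √(0.374862 + 1.905073) = 1.5099 km
9: √((-0.0161·111.32)² + (-0.0051·111.31)²) = √(3.212167 + 0.322262) = 1.8800 km
10: √((-0.0024·111.32)² + (0.0028·111.31)²) = √(0.071379 + 0.097137) = 0.4105 km
11: √((0.0054·111.32)² + (0.0100·111.31)²) = √(0.361355 + 1.238992) = 1.2650 km
Maximum: 5 at 2.0611 km.

5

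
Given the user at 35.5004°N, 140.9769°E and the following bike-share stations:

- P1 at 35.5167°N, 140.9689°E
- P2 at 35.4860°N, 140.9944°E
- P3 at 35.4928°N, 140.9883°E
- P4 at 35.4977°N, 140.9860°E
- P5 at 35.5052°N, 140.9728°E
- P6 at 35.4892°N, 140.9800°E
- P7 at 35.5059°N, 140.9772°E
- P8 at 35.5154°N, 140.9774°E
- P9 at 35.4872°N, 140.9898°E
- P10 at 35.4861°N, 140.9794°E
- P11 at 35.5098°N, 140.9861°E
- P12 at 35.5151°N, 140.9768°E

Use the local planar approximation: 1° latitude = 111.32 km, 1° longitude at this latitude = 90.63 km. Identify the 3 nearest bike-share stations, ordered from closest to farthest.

P7, P5, P4

Distances from 35.5004°N, 140.9769°E:
P1: √((0.0163·111.32)² + (-0.0080·90.63)²) = √(3.292468 + 0.525683) = 1.9540 km
P2: √((-0.0144·111.32)² + (0.0175·90.63)²) = √(2.569635 + 2.515475) = 2.2550 km
P3: √((-0.0076·111.32)² + (0.0114·90.63)²) = √(0.715770 + 1.067465) = 1.3354 km
P4: √((-0.0027·111.32)² + (0.0091·90.63)²) = √(0.090339 + 0.680185) = 0.8778 km
P5: √((0.0048·111.32)² + (-0.0041·90.63)²) = √(0.285515 + 0.138074) = 0.6508 km
P6: √((-0.0112·111.32)² + (0.0031·90.63)²) = √(1.554470 + 0.078935) = 1.2780 km
P7: √((0.0055·111.32)² + (0.0003·90.63)²) = √(0.374862 + 0.000739) = 0.6129 km
P8: √((0.0150·111.32)² + (0.0005·90.63)²) = √(2.788232 + 0.002053) = 1.6704 km
P9: √((-0.0132·111.32)² + (0.0129·90.63)²) = √(2.159207 + 1.366858) = 1.8778 km
P10: √((-0.0143·111.32)² + (0.0025·90.63)²) = √(2.534069 + 0.051336) = 1.6079 km
P11: √((0.0094·111.32)² + (0.0092·90.63)²) = √(1.094970 + 0.695216) = 1.3380 km
P12: √((0.0147·111.32)² + (-0.0001·90.63)²) = √(2.677818 + 0.000082) = 1.6364 km
Sorted: P7 (0.6129 km) < P5 (0.6508 km) < P4 (0.8778 km) < P6 (1.2780 km) < P3 (1.3354 km) < …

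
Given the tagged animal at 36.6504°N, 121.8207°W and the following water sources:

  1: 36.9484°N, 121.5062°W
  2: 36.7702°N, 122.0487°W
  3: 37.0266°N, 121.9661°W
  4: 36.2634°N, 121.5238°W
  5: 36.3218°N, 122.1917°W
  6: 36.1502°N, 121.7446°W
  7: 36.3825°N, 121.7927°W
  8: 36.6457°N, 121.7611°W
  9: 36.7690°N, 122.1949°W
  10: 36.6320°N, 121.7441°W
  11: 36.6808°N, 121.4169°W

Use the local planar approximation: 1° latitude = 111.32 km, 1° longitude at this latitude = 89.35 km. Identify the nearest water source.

Distances from 36.6504°N, 121.8207°W:
1: √((0.2980·111.32)² + (0.3145·89.35)²) = √(1100.471814 + 789.642315) = 43.4754 km
2: √((0.1198·111.32)² + (-0.2280·89.35)²) = √(177.852523 + 415.010235) = 24.3488 km
3: √((0.3762·111.32)² + (-0.1454·89.35)²) = √(1753.815798 + 168.778812) = 43.8474 km
4: √((-0.3870·111.32)² + (0.2969·89.35)²) = √(1855.958775 + 703.735580) = 50.5934 km
5: √((-0.3286·111.32)² + (-0.3710·89.35)²) = √(1338.078256 + 1098.846256) = 49.3652 km
6: √((-0.5002·111.32)² + (0.0761·89.35)²) = √(3100.514524 + 46.233676) = 56.0959 km
7: √((-0.2679·111.32)² + (0.0280·89.35)²) = √(889.389141 + 6.259003) = 29.9274 km
8: √((-0.0047·111.32)² + (0.0596·89.35)²) = √(0.273742 + 28.358394) = 5.3509 km
9: √((0.1186·111.32)² + (-0.3742·89.35)²) = √(174.307379 + 1117.883845) = 35.9471 km
10: √((-0.0184·111.32)² + (0.0766·89.35)²) = √(4.195484 + 46.843211) = 7.1441 km
11: √((0.0304·111.32)² + (0.4038·89.35)²) = √(11.452322 + 1301.732485) = 36.2379 km
Minimum: 8 at 5.3509 km.

8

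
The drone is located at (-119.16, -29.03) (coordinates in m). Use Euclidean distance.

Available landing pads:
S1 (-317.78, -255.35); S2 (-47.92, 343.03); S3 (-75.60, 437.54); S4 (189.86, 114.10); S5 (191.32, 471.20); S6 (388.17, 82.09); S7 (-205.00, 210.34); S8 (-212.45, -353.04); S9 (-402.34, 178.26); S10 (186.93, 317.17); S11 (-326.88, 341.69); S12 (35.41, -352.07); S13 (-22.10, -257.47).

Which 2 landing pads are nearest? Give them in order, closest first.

Distances from (-119.16, -29.03):
S1: 301.12 m
S2: 378.82 m
S3: 468.60 m
S4: 340.56 m
S5: 588.75 m
S6: 519.36 m
S7: 254.30 m
S8: 337.17 m
S9: 350.94 m
S10: 462.11 m
S11: 424.95 m
S12: 358.12 m
S13: 248.20 m
Sorted: S13 (248.20 m) < S7 (254.30 m) < S1 (301.12 m) < S8 (337.17 m) < …

S13, S7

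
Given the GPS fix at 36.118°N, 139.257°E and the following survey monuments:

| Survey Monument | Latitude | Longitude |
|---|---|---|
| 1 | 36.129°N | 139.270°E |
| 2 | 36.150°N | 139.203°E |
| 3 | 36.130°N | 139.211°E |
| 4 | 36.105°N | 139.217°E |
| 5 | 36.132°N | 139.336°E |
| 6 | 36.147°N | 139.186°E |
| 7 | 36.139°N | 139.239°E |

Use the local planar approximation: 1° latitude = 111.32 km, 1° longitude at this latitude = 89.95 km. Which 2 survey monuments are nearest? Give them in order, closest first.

1, 7

Distances from 36.118°N, 139.257°E:
1: 1.693 km
2: 6.024 km
3: 4.348 km
4: 3.878 km
5: 7.275 km
6: 7.156 km
7: 2.844 km
Sorted: 1 (1.693 km) < 7 (2.844 km) < 4 (3.878 km) < 3 (4.348 km) < …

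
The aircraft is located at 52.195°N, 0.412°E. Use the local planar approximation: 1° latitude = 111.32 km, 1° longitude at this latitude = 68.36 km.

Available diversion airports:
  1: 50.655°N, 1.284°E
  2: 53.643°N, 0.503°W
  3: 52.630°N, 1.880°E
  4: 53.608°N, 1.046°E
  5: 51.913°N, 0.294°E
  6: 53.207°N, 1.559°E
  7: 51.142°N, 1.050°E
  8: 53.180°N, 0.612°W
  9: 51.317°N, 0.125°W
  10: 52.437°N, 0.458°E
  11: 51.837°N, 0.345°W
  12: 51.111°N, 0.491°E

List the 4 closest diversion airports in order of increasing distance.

Distances from 52.195°N, 0.412°E:
1: √((-1.540·111.32)² + (0.872·68.36)²) = √(29389.20492 + 3553.34256) = 181.501 km
2: √((1.448·111.32)² + (-0.915·68.36)²) = √(25982.65454 + 3912.42744) = 172.902 km
3: √((0.435·111.32)² + (1.468·68.36)²) = √(2344.90315 + 10070.62024) = 111.425 km
4: √((1.413·111.32)² + (0.634·68.36)²) = √(24741.76736 + 1878.37640) = 163.157 km
5: √((-0.282·111.32)² + (-0.118·68.36)²) = √(985.47273 + 65.06810) = 32.412 km
6: √((1.012·111.32)² + (1.147·68.36)²) = √(12691.33829 + 6147.95874) = 137.256 km
7: √((-1.053·111.32)² + (0.638·68.36)²) = √(13740.51902 + 1902.15308) = 125.071 km
8: √((0.985·111.32)² + (-1.024·68.36)²) = √(12023.16636 + 4900.08960) = 130.089 km
9: √((-0.878·111.32)² + (-0.537·68.36)²) = √(9552.90430 + 1347.57417) = 104.405 km
10: √((0.242·111.32)² + (0.046·68.36)²) = √(725.73343 + 9.88826) = 27.122 km
11: √((-0.358·111.32)² + (-0.757·68.36)²) = √(1588.22654 + 2677.90932) = 65.316 km
12: √((-1.084·111.32)² + (0.079·68.36)²) = √(14561.46128 + 29.16475) = 120.792 km
Sorted: 10 (27.122 km) < 5 (32.412 km) < 11 (65.316 km) < 9 (104.405 km) < 3 (111.425 km) < 12 (120.792 km) < …

10, 5, 11, 9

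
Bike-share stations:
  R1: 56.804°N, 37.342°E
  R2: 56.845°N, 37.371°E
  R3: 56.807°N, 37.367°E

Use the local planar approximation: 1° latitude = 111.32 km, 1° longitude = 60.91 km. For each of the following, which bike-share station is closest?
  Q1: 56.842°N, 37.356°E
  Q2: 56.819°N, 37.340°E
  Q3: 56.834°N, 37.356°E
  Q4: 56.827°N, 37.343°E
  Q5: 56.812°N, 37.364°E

Q1 at 56.842°N, 37.356°E:
  R1: 4.315 km
  R2: 0.973 km
  R3: 3.953 km
  → nearest: R2 (0.973 km)
Q2 at 56.819°N, 37.340°E:
  R1: 1.674 km
  R2: 3.456 km
  R3: 2.119 km
  → nearest: R1 (1.674 km)
Q3 at 56.834°N, 37.356°E:
  R1: 3.447 km
  R2: 1.528 km
  R3: 3.079 km
  → nearest: R2 (1.528 km)
Q4 at 56.827°N, 37.343°E:
  R1: 2.561 km
  R2: 2.631 km
  R3: 2.663 km
  → nearest: R1 (2.561 km)
Q5 at 56.812°N, 37.364°E:
  R1: 1.609 km
  R2: 3.698 km
  R3: 0.586 km
  → nearest: R3 (0.586 km)

Q1→R2; Q2→R1; Q3→R2; Q4→R1; Q5→R3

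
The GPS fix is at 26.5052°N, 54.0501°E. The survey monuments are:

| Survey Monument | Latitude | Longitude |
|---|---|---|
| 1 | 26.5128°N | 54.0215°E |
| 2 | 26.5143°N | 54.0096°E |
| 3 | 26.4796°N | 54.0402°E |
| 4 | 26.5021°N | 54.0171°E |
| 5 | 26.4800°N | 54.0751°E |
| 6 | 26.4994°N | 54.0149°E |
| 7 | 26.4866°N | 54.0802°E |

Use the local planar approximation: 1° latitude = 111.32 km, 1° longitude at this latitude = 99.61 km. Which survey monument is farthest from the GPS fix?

Distances from 26.5052°N, 54.0501°E:
1: 2.9718 km
2: 4.1594 km
3: 3.0156 km
4: 3.3052 km
5: 3.7511 km
6: 3.5652 km
7: 3.6437 km
Maximum: 2 at 4.1594 km.

2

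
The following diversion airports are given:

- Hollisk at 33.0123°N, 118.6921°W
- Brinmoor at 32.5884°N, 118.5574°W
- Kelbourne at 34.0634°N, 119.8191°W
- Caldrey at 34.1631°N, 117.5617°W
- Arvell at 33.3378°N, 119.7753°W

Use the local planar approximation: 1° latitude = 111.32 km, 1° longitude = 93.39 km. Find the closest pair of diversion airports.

Hollisk and Brinmoor

Pairwise distances:
Hollisk–Brinmoor: √((-0.4239·111.32)² + (0.1347·93.39)²) = √(2226.759062 + 158.247166) = 48.8365 km
Hollisk–Kelbourne: √((1.0511·111.32)² + (-1.1270·93.39)²) = √(13690.977839 + 11077.674065) = 157.3806 km
Hollisk–Caldrey: √((1.1508·111.32)² + (1.1304·93.39)²) = √(16411.417797 + 11144.614448) = 166.0001 km
Hollisk–Arvell: √((0.3255·111.32)² + (-1.0832·93.39)²) = √(1312.950585 + 10233.355311) = 107.4537 km
Brinmoor–Kelbourne: √((1.4750·111.32)² + (-1.2617·93.39)²) = √(26960.654809 + 13883.947313) = 202.1005 km
Brinmoor–Caldrey: √((1.5747·111.32)² + (0.9957·93.39)²) = √(30728.548782 + 8646.846812) = 198.4323 km
Brinmoor–Arvell: √((0.7494·111.32)² + (-1.2179·93.39)²) = √(6959.431633 + 12936.715034) = 141.0537 km
Kelbourne–Caldrey: √((0.0997·111.32)² + (2.2574·93.39)²) = √(123.179011 + 44444.476203) = 211.1105 km
Kelbourne–Arvell: √((-0.7256·111.32)² + (0.0438·93.39)²) = √(6524.405474 + 16.732043) = 80.8773 km
Caldrey–Arvell: √((-0.8253·111.32)² + (-2.2136·93.39)²) = √(8440.537147 + 42736.508983) = 226.2234 km
Closest pair: Hollisk–Brinmoor at 48.8365 km.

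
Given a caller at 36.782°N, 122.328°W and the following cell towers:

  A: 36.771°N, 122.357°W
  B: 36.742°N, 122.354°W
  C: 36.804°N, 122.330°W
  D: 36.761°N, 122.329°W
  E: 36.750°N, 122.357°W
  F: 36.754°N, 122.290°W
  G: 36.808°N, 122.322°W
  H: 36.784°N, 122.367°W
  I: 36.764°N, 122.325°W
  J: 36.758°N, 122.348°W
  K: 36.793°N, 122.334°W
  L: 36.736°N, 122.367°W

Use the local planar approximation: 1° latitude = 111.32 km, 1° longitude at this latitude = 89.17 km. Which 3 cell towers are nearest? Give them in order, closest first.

K, I, D

Distances from 36.782°N, 122.328°W:
A: √((-0.011·111.32)² + (-0.029·89.17)²) = √(1.49945 + 6.68703) = 2.861 km
B: √((-0.040·111.32)² + (-0.026·89.17)²) = √(19.82743 + 5.37507) = 5.020 km
C: √((0.022·111.32)² + (-0.002·89.17)²) = √(5.99780 + 0.03181) = 2.456 km
D: √((-0.021·111.32)² + (-0.001·89.17)²) = √(5.46493 + 0.00795) = 2.339 km
E: √((-0.032·111.32)² + (-0.029·89.17)²) = √(12.68955 + 6.68703) = 4.402 km
F: √((-0.028·111.32)² + (0.038·89.17)²) = √(9.71544 + 11.48166) = 4.604 km
G: √((0.026·111.32)² + (0.006·89.17)²) = √(8.37709 + 0.28625) = 2.943 km
H: √((0.002·111.32)² + (-0.039·89.17)²) = √(0.04957 + 12.09391) = 3.485 km
I: √((-0.018·111.32)² + (0.003·89.17)²) = √(4.01505 + 0.07156) = 2.022 km
J: √((-0.024·111.32)² + (-0.020·89.17)²) = √(7.13787 + 3.18052) = 3.212 km
K: √((0.011·111.32)² + (-0.006·89.17)²) = √(1.49945 + 0.28625) = 1.336 km
L: √((-0.046·111.32)² + (-0.039·89.17)²) = √(26.22177 + 12.09391) = 6.190 km
Sorted: K (1.336 km) < I (2.022 km) < D (2.339 km) < C (2.456 km) < A (2.861 km) < …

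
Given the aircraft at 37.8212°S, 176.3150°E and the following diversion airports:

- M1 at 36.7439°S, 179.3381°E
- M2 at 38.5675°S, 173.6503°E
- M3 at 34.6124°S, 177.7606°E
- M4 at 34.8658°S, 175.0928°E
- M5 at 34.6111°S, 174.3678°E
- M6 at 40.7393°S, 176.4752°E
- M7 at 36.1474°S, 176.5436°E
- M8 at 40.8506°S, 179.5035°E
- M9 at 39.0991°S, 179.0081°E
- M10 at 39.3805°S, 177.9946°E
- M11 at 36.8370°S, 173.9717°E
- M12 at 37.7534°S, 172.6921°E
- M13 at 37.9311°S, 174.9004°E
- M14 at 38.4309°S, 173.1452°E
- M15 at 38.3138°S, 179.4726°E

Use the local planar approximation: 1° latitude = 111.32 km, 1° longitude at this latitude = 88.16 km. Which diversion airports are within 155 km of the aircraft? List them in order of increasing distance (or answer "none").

Distances from 37.8212°S, 176.3150°E:
M1: 292.2551 km
M2: 249.1774 km
M3: 379.2577 km
M4: 346.1902 km
M5: 396.4426 km
M6: 325.1498 km
M7: 187.4142 km
M8: 439.0241 km
M9: 276.7792 km
M10: 228.1583 km
M11: 233.8400 km
M12: 319.4840 km
M13: 125.3098 km
M14: 287.5737 km
M15: 283.7236 km
Threshold 155 km: M13 (125.3098 km) is within range.

M13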